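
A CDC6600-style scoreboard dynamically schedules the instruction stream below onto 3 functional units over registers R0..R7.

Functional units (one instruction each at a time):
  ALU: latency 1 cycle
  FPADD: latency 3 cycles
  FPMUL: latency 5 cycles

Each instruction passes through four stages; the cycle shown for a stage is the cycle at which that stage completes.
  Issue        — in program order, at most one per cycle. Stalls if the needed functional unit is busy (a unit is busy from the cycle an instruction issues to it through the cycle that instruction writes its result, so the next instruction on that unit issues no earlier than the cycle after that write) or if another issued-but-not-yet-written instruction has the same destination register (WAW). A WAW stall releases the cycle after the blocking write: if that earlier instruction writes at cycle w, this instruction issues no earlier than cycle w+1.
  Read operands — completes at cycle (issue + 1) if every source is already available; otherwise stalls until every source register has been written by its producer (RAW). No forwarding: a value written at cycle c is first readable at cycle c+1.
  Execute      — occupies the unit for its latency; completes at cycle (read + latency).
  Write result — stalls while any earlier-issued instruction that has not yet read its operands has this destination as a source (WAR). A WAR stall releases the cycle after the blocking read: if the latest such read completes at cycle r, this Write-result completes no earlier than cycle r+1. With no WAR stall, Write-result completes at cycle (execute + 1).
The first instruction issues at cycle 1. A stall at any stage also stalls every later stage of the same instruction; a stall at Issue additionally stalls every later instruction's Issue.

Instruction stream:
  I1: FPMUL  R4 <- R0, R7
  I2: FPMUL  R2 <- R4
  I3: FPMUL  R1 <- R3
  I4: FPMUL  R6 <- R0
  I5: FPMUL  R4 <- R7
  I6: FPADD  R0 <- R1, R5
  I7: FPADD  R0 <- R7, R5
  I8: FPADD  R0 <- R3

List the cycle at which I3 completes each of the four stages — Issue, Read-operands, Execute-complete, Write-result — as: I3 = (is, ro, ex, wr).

[1] I1 dispatched to FPMUL
[2] I1 operands ready
[7] I1 complete
[8] R4←I1
[9] I2 dispatched to FPMUL
[10] I2 operands ready
[15] I2 complete
[16] R2←I2
[17] I3 dispatched to FPMUL
[18] I3 operands ready
[23] I3 complete
[24] R1←I3
[25] I4 dispatched to FPMUL
[26] I4 operands ready
[31] I4 complete
[32] R6←I4
[33] I5 dispatched to FPMUL
[34] I5 operands ready · I6 dispatched to FPADD
[35] I6 operands ready
[38] I6 complete
[39] I5 complete · R0←I6
[40] R4←I5 · I7 dispatched to FPADD
[41] I7 operands ready
[44] I7 complete
[45] R0←I7
[46] I8 dispatched to FPADD
[47] I8 operands ready
[50] I8 complete
[51] R0←I8

I3 = (17, 18, 23, 24)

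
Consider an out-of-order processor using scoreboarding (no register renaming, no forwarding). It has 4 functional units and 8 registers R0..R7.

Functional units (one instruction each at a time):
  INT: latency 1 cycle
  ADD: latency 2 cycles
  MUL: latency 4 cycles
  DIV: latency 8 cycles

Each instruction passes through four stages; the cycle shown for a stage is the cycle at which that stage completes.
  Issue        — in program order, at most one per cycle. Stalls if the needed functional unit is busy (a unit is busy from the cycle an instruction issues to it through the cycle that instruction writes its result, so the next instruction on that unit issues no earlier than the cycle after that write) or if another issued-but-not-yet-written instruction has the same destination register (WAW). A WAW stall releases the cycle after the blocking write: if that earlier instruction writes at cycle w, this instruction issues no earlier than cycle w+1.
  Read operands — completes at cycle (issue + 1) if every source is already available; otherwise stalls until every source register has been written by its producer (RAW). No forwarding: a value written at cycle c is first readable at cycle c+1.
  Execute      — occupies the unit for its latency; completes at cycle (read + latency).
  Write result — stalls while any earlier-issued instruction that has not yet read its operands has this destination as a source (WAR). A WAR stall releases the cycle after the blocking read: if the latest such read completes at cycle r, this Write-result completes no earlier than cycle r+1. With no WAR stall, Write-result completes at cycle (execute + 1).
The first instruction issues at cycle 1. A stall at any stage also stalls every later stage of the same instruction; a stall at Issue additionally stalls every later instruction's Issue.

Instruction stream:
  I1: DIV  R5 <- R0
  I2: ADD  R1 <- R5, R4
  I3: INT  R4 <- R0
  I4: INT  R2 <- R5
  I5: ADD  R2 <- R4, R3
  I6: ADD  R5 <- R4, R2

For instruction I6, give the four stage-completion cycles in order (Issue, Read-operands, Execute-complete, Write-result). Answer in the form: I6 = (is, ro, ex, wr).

I6 = (23, 24, 26, 27)

[I1] 1/2/10/11
[I2] 2/12/14/15  (RAW R5: wait I1 write@11)
[I3] 3/4/5/13  (WAR R4: wait I2 read@12)
[I4] 14/15/16/17  (struct: INT busy until I3 writes@13)
[I5] 18/19/21/22  (WAW R2: wait I4 write@17)
[I6] 23/24/26/27  (struct: ADD busy until I5 writes@22)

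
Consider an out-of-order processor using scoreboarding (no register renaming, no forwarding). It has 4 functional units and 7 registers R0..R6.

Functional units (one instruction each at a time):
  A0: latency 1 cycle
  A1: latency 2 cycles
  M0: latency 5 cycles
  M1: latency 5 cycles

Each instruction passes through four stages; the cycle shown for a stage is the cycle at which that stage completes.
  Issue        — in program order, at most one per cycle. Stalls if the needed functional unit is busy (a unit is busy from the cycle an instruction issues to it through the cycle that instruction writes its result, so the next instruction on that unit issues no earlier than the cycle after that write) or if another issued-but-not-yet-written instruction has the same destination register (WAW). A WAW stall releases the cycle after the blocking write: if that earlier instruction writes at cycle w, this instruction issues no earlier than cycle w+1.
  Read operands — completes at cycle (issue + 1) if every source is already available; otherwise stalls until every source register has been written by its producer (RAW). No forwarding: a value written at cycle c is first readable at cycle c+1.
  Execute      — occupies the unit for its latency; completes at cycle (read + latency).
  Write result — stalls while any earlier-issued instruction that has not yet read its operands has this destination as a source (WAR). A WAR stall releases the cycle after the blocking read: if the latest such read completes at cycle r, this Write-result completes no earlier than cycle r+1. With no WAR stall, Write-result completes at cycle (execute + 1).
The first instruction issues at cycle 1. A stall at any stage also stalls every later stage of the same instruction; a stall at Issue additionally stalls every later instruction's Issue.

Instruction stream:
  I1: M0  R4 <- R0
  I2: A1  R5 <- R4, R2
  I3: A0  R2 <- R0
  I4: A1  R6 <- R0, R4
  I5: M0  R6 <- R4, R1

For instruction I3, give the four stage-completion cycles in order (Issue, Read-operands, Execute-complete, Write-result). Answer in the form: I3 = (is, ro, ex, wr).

cycle 1: I1 issues→M0
cycle 2: I1 reads · I2 issues→A1
cycle 3: I3 issues→A0
cycle 4: I3 reads
cycle 5: I3 exec-done
cycle 7: I1 exec-done
cycle 8: I1 writes R4
cycle 9: I2 reads
cycle 10: I3 writes R2
cycle 11: I2 exec-done
cycle 12: I2 writes R5
cycle 13: I4 issues→A1
cycle 14: I4 reads
cycle 16: I4 exec-done
cycle 17: I4 writes R6
cycle 18: I5 issues→M0
cycle 19: I5 reads
cycle 24: I5 exec-done
cycle 25: I5 writes R6

I3 = (3, 4, 5, 10)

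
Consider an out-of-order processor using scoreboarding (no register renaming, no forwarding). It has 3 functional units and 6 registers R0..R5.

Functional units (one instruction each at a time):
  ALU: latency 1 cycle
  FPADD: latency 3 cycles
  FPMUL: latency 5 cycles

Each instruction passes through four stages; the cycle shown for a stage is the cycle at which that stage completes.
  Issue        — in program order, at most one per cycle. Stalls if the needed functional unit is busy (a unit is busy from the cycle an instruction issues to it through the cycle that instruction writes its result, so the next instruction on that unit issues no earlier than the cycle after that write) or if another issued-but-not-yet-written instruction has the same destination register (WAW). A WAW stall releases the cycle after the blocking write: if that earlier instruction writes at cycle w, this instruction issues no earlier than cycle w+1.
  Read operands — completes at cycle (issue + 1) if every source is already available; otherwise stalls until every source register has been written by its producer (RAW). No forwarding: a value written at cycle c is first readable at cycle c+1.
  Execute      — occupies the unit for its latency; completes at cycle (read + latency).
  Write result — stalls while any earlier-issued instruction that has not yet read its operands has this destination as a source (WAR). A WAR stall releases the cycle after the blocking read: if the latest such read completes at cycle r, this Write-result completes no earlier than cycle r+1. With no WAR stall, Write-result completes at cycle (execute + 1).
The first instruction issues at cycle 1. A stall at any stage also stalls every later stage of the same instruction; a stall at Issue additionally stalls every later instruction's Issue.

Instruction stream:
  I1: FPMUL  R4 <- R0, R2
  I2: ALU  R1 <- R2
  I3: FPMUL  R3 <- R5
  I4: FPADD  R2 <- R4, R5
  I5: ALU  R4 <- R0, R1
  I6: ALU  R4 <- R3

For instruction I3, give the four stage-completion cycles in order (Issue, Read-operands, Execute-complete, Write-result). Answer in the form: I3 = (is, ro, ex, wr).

I1 -> (1, 2, 7, 8)
I2 -> (2, 3, 4, 5)
I3 -> (9, 10, 15, 16)  // struct: FPMUL busy until I1 writes@8
I4 -> (10, 11, 14, 15)
I5 -> (11, 12, 13, 14)
I6 -> (15, 17, 18, 19)  // struct: ALU busy until I5 writes@14, RAW R3: wait I3 write@16

I3 = (9, 10, 15, 16)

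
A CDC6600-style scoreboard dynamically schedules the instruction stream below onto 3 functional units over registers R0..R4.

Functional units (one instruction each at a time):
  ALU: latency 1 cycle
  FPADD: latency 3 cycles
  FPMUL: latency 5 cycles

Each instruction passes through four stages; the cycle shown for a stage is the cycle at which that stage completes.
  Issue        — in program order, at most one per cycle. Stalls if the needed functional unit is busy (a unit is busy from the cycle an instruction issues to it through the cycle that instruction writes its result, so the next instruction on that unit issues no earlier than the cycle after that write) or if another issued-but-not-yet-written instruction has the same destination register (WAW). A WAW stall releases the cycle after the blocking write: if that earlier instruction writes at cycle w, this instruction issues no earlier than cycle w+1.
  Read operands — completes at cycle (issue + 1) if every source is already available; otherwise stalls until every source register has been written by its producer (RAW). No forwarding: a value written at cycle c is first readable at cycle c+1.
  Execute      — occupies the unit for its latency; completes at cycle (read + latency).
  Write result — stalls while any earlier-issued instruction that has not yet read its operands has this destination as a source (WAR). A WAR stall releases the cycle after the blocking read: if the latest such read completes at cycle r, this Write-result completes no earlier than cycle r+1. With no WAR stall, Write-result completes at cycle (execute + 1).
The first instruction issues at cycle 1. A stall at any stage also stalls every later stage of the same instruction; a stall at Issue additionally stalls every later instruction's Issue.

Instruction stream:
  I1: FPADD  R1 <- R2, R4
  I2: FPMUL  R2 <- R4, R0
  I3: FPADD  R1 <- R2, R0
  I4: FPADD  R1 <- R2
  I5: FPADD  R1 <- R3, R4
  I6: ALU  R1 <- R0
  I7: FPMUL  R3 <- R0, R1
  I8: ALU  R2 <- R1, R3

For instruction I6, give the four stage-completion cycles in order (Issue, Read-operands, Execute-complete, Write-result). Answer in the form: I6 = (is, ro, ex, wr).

I1  is:1  ro:2  ex:5  wr:6
I2  is:2  ro:3  ex:8  wr:9
I3  is:7  ro:10  ex:13  wr:14  — struct: FPADD busy until I1 writes@6, RAW R2: wait I2 write@9
I4  is:15  ro:16  ex:19  wr:20  — struct: FPADD busy until I3 writes@14
I5  is:21  ro:22  ex:25  wr:26  — struct: FPADD busy until I4 writes@20
I6  is:27  ro:28  ex:29  wr:30  — WAW R1: wait I5 write@26
I7  is:28  ro:31  ex:36  wr:37  — RAW R1: wait I6 write@30
I8  is:31  ro:38  ex:39  wr:40  — struct: ALU busy until I6 writes@30, RAW R3: wait I7 write@37

I6 = (27, 28, 29, 30)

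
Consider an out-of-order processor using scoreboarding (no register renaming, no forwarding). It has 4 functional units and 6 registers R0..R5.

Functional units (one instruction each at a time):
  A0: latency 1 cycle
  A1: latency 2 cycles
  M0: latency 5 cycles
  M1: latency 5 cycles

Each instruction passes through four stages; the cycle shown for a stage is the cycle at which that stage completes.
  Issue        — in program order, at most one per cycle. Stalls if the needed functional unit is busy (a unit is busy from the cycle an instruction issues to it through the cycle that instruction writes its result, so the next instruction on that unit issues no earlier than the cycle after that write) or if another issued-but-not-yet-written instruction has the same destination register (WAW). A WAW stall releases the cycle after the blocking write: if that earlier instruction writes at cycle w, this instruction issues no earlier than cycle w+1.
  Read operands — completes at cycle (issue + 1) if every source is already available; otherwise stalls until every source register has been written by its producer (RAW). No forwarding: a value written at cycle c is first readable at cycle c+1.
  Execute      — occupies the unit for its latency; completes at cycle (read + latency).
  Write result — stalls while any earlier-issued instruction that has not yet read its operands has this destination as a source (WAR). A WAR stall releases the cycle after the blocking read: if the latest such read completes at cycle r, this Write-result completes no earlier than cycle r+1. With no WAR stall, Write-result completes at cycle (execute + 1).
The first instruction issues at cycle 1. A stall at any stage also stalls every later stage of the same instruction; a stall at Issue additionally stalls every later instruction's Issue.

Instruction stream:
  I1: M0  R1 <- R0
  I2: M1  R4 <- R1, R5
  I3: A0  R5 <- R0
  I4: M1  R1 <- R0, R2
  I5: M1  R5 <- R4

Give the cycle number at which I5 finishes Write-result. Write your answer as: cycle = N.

I1: IS=1 RO=2 EX=7 WR=8
I2: IS=2 RO=9 EX=14 WR=15  [RAW R1: wait I1 write@8]
I3: IS=3 RO=4 EX=5 WR=10  [WAR R5: wait I2 read@9]
I4: IS=16 RO=17 EX=22 WR=23  [struct: M1 busy until I2 writes@15]
I5: IS=24 RO=25 EX=30 WR=31  [struct: M1 busy until I4 writes@23]

cycle = 31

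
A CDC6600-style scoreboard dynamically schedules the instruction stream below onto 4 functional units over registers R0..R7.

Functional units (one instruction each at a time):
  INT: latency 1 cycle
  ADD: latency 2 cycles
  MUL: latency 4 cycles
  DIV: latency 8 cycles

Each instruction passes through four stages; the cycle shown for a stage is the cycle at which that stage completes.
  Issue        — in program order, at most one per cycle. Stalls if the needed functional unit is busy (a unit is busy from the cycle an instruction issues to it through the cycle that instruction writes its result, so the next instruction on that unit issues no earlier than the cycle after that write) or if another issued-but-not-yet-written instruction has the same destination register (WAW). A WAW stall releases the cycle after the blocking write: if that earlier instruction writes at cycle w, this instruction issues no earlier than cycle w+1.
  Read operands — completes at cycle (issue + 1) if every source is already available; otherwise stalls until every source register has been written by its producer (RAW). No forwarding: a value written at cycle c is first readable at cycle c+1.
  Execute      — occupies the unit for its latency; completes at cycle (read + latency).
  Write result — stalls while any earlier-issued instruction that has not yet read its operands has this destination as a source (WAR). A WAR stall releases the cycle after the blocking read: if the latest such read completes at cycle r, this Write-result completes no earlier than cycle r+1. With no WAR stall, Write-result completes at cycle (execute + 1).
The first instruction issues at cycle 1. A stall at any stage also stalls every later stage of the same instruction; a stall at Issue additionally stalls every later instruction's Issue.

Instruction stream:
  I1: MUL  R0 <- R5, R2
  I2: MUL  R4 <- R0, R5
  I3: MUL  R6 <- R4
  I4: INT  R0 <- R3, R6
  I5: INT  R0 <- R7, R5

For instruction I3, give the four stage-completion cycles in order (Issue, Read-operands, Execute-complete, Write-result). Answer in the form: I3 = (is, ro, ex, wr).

c1: I1→MUL
c2: I1 RO
c6: I1 EX
c7: I1 WR R0
c8: I2→MUL
c9: I2 RO
c13: I2 EX
c14: I2 WR R4
c15: I3→MUL
c16: I3 RO | I4→INT
c20: I3 EX
c21: I3 WR R6
c22: I4 RO
c23: I4 EX
c24: I4 WR R0
c25: I5→INT
c26: I5 RO
c27: I5 EX
c28: I5 WR R0

I3 = (15, 16, 20, 21)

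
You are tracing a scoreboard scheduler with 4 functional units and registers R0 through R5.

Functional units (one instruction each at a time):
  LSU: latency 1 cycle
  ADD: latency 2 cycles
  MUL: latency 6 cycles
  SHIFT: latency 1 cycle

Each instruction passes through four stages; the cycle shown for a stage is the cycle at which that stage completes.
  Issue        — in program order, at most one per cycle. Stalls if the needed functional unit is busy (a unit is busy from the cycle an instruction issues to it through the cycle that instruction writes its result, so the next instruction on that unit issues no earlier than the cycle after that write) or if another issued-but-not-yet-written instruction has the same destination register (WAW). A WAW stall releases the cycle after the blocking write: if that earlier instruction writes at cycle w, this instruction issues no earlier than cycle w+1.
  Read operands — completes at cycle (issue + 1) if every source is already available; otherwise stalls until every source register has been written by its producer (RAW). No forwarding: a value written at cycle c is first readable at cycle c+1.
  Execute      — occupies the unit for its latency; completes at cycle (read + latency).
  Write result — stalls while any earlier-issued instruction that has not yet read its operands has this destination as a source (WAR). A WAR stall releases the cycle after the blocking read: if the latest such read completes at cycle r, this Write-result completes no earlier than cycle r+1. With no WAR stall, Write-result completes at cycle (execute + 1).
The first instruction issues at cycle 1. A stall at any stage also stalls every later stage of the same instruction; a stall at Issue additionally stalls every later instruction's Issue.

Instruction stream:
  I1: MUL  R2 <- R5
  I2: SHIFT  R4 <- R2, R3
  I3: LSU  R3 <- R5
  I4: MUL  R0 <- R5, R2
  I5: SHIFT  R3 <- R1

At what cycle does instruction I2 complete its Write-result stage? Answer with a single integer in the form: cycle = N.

cycle = 12

1) issue 1, read 2, done 8, write 9
2) issue 2, read 10, done 11, write 12  <RAW R2: wait I1 write@9>
3) issue 3, read 4, done 5, write 11  <WAR R3: wait I2 read@10>
4) issue 10, read 11, done 17, write 18  <struct: MUL busy until I1 writes@9>
5) issue 13, read 14, done 15, write 16  <struct: SHIFT busy until I2 writes@12>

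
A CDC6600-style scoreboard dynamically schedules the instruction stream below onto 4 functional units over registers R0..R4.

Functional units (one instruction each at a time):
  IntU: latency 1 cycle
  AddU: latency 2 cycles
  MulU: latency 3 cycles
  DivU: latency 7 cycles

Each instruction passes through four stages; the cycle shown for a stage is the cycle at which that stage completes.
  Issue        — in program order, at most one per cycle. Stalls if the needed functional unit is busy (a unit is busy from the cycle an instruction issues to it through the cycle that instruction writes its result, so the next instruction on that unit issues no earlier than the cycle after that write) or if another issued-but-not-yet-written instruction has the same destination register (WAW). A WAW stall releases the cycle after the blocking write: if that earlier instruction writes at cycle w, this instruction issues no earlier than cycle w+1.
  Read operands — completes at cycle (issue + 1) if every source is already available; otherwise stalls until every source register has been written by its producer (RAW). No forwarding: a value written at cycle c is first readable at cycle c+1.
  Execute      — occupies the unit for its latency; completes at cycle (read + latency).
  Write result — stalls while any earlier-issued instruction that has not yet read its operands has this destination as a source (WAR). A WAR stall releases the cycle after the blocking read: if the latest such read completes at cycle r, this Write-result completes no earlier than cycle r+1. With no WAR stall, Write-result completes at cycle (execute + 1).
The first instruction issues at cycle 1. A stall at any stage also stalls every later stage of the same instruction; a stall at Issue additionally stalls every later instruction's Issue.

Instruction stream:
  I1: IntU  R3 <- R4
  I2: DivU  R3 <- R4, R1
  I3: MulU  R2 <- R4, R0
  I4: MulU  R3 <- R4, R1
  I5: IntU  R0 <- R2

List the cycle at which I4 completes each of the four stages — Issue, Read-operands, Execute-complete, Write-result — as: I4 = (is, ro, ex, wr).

t=1  I1 issues→IntU
t=2  I1 reads
t=3  I1 exec-done
t=4  I1 writes R3
t=5  I2 issues→DivU
t=6  I2 reads · I3 issues→MulU
t=7  I3 reads
t=10  I3 exec-done
t=11  I3 writes R2
t=13  I2 exec-done
t=14  I2 writes R3
t=15  I4 issues→MulU
t=16  I4 reads · I5 issues→IntU
t=17  I5 reads
t=18  I5 exec-done
t=19  I4 exec-done · I5 writes R0
t=20  I4 writes R3

I4 = (15, 16, 19, 20)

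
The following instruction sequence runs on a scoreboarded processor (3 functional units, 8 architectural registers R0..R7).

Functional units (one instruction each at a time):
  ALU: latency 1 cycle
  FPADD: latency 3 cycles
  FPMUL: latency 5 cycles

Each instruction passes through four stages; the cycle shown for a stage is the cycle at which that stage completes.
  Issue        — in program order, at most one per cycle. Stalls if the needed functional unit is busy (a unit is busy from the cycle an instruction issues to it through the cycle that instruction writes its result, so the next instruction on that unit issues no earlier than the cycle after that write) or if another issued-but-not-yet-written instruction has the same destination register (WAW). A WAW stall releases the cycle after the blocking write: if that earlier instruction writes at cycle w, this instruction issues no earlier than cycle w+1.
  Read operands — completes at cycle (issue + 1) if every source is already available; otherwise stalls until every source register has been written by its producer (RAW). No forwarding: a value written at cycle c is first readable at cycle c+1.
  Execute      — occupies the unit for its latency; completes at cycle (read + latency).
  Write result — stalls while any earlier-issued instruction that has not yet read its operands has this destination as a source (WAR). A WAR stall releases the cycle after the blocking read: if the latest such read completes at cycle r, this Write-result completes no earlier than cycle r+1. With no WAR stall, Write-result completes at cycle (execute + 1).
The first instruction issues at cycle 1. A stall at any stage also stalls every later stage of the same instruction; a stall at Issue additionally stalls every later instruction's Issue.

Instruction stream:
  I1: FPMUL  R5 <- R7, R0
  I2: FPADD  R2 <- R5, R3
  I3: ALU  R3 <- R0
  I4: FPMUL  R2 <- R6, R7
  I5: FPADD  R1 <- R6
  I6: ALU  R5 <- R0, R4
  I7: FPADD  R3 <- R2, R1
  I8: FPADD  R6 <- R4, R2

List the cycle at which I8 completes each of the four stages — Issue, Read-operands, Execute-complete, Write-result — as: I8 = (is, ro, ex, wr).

t=1  I1→FPMUL
t=2  I1 RO; I2→FPADD
t=3  I3→ALU
t=4  I3 RO
t=5  I3 EX
t=7  I1 EX
t=8  I1 WR R5
t=9  I2 RO
t=10  I3 WR R3
t=12  I2 EX
t=13  I2 WR R2
t=14  I4→FPMUL
t=15  I4 RO; I5→FPADD
t=16  I5 RO; I6→ALU
t=17  I6 RO
t=18  I6 EX
t=19  I5 EX; I6 WR R5
t=20  I4 EX; I5 WR R1
t=21  I4 WR R2; I7→FPADD
t=22  I7 RO
t=25  I7 EX
t=26  I7 WR R3
t=27  I8→FPADD
t=28  I8 RO
t=31  I8 EX
t=32  I8 WR R6

I8 = (27, 28, 31, 32)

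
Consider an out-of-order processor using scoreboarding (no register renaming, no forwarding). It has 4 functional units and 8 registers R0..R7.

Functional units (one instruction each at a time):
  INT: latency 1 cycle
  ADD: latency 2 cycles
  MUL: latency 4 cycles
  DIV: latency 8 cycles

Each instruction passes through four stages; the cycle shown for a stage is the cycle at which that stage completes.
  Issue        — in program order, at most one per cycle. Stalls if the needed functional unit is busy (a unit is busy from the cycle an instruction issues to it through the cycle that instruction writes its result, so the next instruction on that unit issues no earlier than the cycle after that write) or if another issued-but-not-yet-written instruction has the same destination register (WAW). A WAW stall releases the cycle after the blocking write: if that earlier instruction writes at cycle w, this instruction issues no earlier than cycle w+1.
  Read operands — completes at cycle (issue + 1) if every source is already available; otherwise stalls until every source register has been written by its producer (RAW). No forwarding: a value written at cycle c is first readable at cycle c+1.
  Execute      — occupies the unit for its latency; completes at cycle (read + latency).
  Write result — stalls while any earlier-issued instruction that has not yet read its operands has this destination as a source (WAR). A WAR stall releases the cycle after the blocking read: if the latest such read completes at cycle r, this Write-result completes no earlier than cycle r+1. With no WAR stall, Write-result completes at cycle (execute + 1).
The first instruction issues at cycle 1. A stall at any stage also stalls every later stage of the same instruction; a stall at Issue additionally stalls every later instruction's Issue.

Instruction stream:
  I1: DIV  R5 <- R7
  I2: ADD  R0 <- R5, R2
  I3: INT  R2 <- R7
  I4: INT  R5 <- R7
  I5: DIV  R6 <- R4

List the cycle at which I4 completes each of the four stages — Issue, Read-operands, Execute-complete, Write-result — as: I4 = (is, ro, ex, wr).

I4 = (14, 15, 16, 17)

cycle 1: I1 issues→DIV
cycle 2: I1 reads | I2 issues→ADD
cycle 3: I3 issues→INT
cycle 4: I3 reads
cycle 5: I3 exec-done
cycle 10: I1 exec-done
cycle 11: I1 writes R5
cycle 12: I2 reads
cycle 13: I3 writes R2
cycle 14: I2 exec-done | I4 issues→INT
cycle 15: I2 writes R0 | I4 reads | I5 issues→DIV
cycle 16: I4 exec-done | I5 reads
cycle 17: I4 writes R5
cycle 24: I5 exec-done
cycle 25: I5 writes R6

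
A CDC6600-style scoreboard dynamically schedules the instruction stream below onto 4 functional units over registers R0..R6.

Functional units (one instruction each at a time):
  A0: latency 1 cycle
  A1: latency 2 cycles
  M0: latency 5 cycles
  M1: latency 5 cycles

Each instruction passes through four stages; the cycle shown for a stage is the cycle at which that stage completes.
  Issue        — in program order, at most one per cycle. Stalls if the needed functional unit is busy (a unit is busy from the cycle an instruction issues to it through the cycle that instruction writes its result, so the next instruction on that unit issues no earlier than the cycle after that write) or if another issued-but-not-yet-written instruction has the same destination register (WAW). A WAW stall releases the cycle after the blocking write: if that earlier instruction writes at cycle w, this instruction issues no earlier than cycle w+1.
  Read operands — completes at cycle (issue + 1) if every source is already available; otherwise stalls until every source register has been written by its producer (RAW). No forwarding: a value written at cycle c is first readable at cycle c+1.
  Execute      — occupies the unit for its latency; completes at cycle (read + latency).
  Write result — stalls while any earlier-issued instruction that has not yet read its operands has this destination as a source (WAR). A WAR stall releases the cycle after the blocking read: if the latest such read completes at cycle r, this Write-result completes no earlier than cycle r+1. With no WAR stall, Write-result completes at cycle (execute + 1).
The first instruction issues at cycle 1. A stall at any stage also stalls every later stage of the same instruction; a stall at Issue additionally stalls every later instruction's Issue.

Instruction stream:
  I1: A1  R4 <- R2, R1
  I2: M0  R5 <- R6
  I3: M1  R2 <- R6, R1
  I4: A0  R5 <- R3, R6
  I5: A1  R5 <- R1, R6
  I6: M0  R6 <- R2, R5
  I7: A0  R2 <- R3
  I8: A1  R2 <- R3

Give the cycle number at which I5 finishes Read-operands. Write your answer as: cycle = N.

cycle = 15

cycle 1: I1→A1
cycle 2: I1 RO, I2→M0
cycle 3: I2 RO, I3→M1
cycle 4: I1 EX, I3 RO
cycle 5: I1 WR R4
cycle 8: I2 EX
cycle 9: I2 WR R5, I3 EX
cycle 10: I3 WR R2, I4→A0
cycle 11: I4 RO
cycle 12: I4 EX
cycle 13: I4 WR R5
cycle 14: I5→A1
cycle 15: I5 RO, I6→M0
cycle 16: I7→A0
cycle 17: I5 EX, I7 RO
cycle 18: I5 WR R5, I7 EX
cycle 19: I6 RO
cycle 20: I7 WR R2
cycle 21: I8→A1
cycle 22: I8 RO
cycle 24: I6 EX, I8 EX
cycle 25: I6 WR R6, I8 WR R2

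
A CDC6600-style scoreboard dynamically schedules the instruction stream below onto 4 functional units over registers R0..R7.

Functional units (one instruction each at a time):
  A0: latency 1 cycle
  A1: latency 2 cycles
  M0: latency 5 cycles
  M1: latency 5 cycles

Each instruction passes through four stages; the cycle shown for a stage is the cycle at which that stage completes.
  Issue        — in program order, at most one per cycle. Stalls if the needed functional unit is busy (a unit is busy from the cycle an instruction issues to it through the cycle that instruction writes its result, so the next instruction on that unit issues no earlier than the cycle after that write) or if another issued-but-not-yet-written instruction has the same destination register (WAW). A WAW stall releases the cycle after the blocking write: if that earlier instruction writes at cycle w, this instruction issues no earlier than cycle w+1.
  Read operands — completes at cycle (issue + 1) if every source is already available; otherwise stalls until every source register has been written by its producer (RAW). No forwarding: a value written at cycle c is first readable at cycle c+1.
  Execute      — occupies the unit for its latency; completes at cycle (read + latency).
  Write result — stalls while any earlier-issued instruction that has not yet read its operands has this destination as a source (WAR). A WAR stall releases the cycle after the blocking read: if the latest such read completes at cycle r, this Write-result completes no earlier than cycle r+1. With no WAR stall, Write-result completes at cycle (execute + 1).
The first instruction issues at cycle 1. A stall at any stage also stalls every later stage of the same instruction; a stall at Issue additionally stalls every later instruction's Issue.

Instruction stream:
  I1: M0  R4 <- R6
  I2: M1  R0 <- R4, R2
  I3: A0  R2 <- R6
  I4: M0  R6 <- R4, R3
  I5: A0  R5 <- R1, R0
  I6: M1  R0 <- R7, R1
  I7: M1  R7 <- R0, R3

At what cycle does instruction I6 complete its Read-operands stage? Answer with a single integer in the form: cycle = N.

t=1  I1→M0
t=2  I1 RO; I2→M1
t=3  I3→A0
t=4  I3 RO
t=5  I3 EX
t=7  I1 EX
t=8  I1 WR R4
t=9  I2 RO; I4→M0
t=10  I3 WR R2; I4 RO
t=11  I5→A0
t=14  I2 EX
t=15  I2 WR R0; I4 EX
t=16  I4 WR R6; I5 RO; I6→M1
t=17  I5 EX; I6 RO
t=18  I5 WR R5
t=22  I6 EX
t=23  I6 WR R0
t=24  I7→M1
t=25  I7 RO
t=30  I7 EX
t=31  I7 WR R7

cycle = 17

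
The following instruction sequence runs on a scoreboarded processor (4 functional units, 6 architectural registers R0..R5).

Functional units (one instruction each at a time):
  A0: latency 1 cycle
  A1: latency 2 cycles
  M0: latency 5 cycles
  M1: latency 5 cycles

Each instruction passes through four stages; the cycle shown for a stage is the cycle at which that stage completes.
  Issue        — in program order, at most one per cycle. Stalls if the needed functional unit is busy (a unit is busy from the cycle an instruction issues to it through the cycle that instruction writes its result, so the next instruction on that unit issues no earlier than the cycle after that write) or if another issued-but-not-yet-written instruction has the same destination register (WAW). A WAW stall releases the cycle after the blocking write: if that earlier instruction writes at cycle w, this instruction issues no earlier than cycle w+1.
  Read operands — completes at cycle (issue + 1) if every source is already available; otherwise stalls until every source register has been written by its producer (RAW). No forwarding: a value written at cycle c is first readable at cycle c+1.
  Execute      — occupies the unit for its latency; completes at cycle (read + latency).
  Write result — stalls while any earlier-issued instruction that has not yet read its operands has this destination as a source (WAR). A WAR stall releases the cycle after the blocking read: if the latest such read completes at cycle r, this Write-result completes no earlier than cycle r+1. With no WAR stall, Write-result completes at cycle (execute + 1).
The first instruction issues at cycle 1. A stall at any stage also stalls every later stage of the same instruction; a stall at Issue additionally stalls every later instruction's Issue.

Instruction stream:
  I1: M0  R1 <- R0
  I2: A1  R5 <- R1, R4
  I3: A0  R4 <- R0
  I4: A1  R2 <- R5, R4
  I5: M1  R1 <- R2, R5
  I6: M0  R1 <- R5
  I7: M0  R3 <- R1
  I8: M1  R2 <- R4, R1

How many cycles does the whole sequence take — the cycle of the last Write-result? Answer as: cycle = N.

cycle = 41

I1  is:1  ro:2  ex:7  wr:8
I2  is:2  ro:9  ex:11  wr:12  — RAW R1: wait I1 write@8
I3  is:3  ro:4  ex:5  wr:10  — WAR R4: wait I2 read@9
I4  is:13  ro:14  ex:16  wr:17  — struct: A1 busy until I2 writes@12
I5  is:14  ro:18  ex:23  wr:24  — RAW R2: wait I4 write@17
I6  is:25  ro:26  ex:31  wr:32  — WAW R1: wait I5 write@24
I7  is:33  ro:34  ex:39  wr:40  — struct: M0 busy until I6 writes@32
I8  is:34  ro:35  ex:40  wr:41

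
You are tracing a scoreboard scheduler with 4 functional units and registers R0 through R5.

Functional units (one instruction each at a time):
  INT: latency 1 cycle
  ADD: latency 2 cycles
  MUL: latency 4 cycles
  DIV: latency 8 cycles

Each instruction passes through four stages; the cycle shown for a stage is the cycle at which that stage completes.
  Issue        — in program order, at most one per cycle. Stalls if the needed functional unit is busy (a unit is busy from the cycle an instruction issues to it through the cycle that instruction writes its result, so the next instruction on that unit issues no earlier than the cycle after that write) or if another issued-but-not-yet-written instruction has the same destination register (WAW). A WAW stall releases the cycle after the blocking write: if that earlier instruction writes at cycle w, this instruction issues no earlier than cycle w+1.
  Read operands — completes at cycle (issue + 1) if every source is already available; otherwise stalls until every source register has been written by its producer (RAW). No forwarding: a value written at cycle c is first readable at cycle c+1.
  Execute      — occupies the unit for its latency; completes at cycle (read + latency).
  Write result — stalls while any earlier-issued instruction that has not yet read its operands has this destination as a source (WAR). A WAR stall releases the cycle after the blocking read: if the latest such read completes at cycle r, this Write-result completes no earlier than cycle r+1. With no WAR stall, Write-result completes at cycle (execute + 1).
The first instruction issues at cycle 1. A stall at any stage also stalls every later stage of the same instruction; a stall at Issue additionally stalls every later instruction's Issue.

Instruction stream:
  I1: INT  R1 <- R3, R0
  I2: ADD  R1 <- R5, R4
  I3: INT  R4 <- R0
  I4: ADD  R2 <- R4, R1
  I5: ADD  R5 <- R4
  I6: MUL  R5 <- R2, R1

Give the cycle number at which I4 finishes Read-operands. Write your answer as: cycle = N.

cycle = 11

I1: IS=1 RO=2 EX=3 WR=4
I2: IS=5 RO=6 EX=8 WR=9  [WAW R1: wait I1 write@4]
I3: IS=6 RO=7 EX=8 WR=9
I4: IS=10 RO=11 EX=13 WR=14  [struct: ADD busy until I2 writes@9]
I5: IS=15 RO=16 EX=18 WR=19  [struct: ADD busy until I4 writes@14]
I6: IS=20 RO=21 EX=25 WR=26  [WAW R5: wait I5 write@19]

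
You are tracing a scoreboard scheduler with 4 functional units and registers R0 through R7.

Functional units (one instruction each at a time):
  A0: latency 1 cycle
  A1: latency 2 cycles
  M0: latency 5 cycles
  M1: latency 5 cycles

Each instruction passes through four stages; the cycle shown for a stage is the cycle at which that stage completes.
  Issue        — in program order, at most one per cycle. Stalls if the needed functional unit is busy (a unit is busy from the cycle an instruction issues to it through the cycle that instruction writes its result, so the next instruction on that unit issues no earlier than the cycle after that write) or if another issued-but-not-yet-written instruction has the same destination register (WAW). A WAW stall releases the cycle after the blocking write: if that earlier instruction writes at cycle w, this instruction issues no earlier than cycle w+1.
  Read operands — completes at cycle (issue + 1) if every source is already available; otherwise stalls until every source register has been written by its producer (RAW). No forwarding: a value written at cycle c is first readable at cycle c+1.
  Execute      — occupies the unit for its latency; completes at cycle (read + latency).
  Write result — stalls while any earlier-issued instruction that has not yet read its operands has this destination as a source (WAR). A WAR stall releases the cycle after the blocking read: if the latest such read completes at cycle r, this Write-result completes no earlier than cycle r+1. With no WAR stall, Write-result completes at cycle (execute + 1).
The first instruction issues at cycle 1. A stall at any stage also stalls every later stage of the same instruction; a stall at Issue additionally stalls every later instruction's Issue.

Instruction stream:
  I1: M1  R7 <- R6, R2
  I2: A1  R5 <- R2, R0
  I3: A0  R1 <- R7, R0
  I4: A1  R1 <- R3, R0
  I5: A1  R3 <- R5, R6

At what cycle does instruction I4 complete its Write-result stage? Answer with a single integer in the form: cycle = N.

c1: I1→M1
c2: I1 RO · I2→A1
c3: I2 RO · I3→A0
c5: I2 EX
c6: I2 WR R5
c7: I1 EX
c8: I1 WR R7
c9: I3 RO
c10: I3 EX
c11: I3 WR R1
c12: I4→A1
c13: I4 RO
c15: I4 EX
c16: I4 WR R1
c17: I5→A1
c18: I5 RO
c20: I5 EX
c21: I5 WR R3

cycle = 16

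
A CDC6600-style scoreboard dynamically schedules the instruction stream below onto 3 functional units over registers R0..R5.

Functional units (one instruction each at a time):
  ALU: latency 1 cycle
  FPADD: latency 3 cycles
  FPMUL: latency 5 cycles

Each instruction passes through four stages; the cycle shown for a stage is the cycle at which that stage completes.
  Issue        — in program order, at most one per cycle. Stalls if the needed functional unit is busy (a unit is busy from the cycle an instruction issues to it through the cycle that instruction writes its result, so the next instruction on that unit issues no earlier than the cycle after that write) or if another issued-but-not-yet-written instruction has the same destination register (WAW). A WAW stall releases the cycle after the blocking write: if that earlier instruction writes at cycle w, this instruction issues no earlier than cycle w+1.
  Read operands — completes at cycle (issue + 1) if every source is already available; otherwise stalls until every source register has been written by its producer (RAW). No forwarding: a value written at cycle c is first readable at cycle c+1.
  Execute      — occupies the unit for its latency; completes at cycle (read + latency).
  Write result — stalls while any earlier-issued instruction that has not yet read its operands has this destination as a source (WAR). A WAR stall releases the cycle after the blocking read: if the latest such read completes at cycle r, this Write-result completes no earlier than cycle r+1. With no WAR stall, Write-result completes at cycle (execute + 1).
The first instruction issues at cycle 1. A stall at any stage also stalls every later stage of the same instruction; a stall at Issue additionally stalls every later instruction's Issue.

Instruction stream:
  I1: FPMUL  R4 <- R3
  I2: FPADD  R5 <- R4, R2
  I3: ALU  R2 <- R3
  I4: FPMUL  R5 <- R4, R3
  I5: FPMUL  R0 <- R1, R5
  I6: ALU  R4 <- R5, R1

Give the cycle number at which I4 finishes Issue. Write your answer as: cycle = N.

cycle = 14

  I1 | 1 | 2 | 7 | 8
  I2 | 2 | 9 | 12 | 13   RAW R4: wait I1 write@8
  I3 | 3 | 4 | 5 | 10   WAR R2: wait I2 read@9
  I4 | 14 | 15 | 20 | 21   WAW R5: wait I2 write@13
  I5 | 22 | 23 | 28 | 29   struct: FPMUL busy until I4 writes@21
  I6 | 23 | 24 | 25 | 26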